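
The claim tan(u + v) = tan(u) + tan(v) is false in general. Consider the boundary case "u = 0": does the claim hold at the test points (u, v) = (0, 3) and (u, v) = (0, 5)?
Yes, holds at both test points

At (0, 3): LHS = tan(3) ≈ -0.1425, RHS = tan(3) ≈ -0.1425 → equal
At (0, 5): LHS = tan(5) ≈ -3.381, RHS = tan(5) ≈ -3.381 → equal

So the claim does hold at both of these boundary points, even though it is not an identity.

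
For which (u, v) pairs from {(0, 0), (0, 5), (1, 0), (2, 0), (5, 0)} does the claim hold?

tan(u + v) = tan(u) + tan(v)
Testing each pair:
(0, 0): LHS = 0, RHS = 0 → holds
(0, 5): LHS = tan(5) ≈ -3.381, RHS = tan(5) ≈ -3.381 → holds
(1, 0): LHS = tan(1) ≈ 1.557, RHS = tan(1) ≈ 1.557 → holds
(2, 0): LHS = tan(2) ≈ -2.185, RHS = tan(2) ≈ -2.185 → holds
(5, 0): LHS = tan(5) ≈ -3.381, RHS = tan(5) ≈ -3.381 → holds

Every pair satisfies the claim.

Answer: All pairs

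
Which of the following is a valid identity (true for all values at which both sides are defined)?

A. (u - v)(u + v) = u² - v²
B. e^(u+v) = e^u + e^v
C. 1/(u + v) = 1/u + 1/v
A: holds — e.g. at (5, 5), both sides equal 0.
B: fails at (5, 5) — LHS = e^10 ≈ 22026.5, RHS = 2·e^5 ≈ 296.8.
C: fails at (1, 5) — LHS = 1/6, RHS = 6/5.

Answer: A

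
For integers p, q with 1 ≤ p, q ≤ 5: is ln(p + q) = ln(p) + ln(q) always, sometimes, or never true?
It holds at (p, q) = (2, 2) (both sides equal ln(4) ≈ 1.386), but fails at (p, q) = (1, 2) (LHS = ln(3) ≈ 1.099, RHS = ln(2) ≈ 0.6931).

Answer: Sometimes true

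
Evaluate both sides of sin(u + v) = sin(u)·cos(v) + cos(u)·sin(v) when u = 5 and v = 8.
LHS = sin(5 + 8) = sin(13) ≈ 0.4202
RHS = sin(5)·cos(8) + cos(5)·sin(8) = sin(5)·cos(8) + sin(8)·cos(5) ≈ 0.4202

LHS = RHS: the two sides agree.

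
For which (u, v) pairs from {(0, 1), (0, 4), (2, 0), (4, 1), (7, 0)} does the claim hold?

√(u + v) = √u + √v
Testing each pair:
(0, 1): LHS = 1, RHS = 1 → holds
(0, 4): LHS = 2, RHS = 2 → holds
(2, 0): LHS = √(2) ≈ 1.414, RHS = √(2) ≈ 1.414 → holds
(4, 1): LHS = √(5) ≈ 2.236, RHS = 3 → fails
(7, 0): LHS = √(7) ≈ 2.646, RHS = √(7) ≈ 2.646 → holds

4 of 5 pairs satisfy the claim.

Answer: (0, 1), (0, 4), (2, 0), (7, 0)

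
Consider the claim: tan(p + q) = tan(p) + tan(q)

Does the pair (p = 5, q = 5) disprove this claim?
Substituting p = 5, q = 5:
LHS = tan(5 + 5) = tan(10) ≈ 0.6484
RHS = tan(5) + tan(5) = 2·tan(5) ≈ -6.761

Since LHS ≠ RHS, this pair disproves the claim.

Answer: Yes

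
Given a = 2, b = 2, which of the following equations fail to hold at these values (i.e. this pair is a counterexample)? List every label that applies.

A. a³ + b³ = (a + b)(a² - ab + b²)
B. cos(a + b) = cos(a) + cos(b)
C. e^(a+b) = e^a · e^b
Evaluating each claim at the given values:
A. LHS = 16, RHS = 16 → holds here (LHS = RHS)
B. LHS = cos(4) ≈ -0.6536, RHS = 2·cos(2) ≈ -0.8323 → fails here (LHS ≠ RHS)
C. LHS = e^4 ≈ 54.6, RHS = e^4 ≈ 54.6 → holds here (LHS = RHS)

Answer: B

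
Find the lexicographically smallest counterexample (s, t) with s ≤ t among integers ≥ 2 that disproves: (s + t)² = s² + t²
(s, t) = (2, 2)

Substituting (2, 2) into the claim:
LHS = (2 + 2)² = 16
RHS = 2² + 2² = 8

Since LHS ≠ RHS, this pair disproves the claim, and no lexicographically smaller pair (s ≤ t, integers ≥ 2) does.

For instance (2, 7) is also a counterexample (LHS = 81, RHS = 53), but it's lexicographically larger.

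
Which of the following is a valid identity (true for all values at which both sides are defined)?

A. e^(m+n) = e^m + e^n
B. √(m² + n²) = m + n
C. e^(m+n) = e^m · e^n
A: fails at (5, 5) — LHS = e^10 ≈ 22026.5, RHS = 2·e^5 ≈ 296.8.
B: fails at (3, 3) — LHS = 3·√(2) ≈ 4.243, RHS = 6.
C: holds — e.g. at (2, 3), both sides equal e^5 ≈ 148.4.

Answer: C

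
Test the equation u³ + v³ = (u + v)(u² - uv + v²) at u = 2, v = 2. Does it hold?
Holds

Substituting u = 2, v = 2:

LHS = 2³ + 2³ = 16
RHS = (2 + 2)(2² - 2·2 + 2²) = 16

LHS = RHS, so the equation holds at this point.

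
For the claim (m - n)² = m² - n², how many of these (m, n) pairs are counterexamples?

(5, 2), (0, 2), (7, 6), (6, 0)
Testing each pair:
(5, 2): LHS = 9, RHS = 21 → counterexample
(0, 2): LHS = 4, RHS = -4 → counterexample
(7, 6): LHS = 1, RHS = 13 → counterexample
(6, 0): LHS = 36, RHS = 36 → satisfies claim

That makes 3 counterexamples.

Answer: 3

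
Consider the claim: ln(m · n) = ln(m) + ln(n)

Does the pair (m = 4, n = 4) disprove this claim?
Substituting m = 4, n = 4:
LHS = ln(4 · 4) = ln(16) ≈ 2.773
RHS = ln(4) + ln(4) = 2·ln(4) ≈ 2.773

The sides agree, so this pair does not disprove the claim.

Answer: No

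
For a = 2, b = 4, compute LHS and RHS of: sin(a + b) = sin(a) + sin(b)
LHS = sin(2 + 4) = sin(6) ≈ -0.2794
RHS = sin(2) + sin(4) ≈ 0.1525

LHS ≠ RHS (they differ by about 0.4319), so the equation does not hold here.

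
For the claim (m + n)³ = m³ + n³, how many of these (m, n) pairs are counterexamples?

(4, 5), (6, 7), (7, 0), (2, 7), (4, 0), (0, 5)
Testing each pair:
(4, 5): LHS = 729, RHS = 189 → counterexample
(6, 7): LHS = 2197, RHS = 559 → counterexample
(7, 0): LHS = 343, RHS = 343 → satisfies claim
(2, 7): LHS = 729, RHS = 351 → counterexample
(4, 0): LHS = 64, RHS = 64 → satisfies claim
(0, 5): LHS = 125, RHS = 125 → satisfies claim

That makes 3 counterexamples.

Answer: 3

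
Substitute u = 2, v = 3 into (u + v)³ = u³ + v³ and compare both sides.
LHS = (2 + 3)³ = 125
RHS = 2³ + 3³ = 35

LHS ≠ RHS, so the equation does not hold here.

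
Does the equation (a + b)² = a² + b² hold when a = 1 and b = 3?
Substituting a = 1, b = 3:

LHS = (1 + 3)² = 16
RHS = 1² + 3² = 10

LHS ≠ RHS, so the equation does not hold at this point.

Answer: Fails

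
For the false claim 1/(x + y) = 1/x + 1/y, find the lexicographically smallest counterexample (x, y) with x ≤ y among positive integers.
Substituting (1, 1) into the claim:
LHS = 1/(1 + 1) = 1/2
RHS = 1/1 + 1/1 = 2

Since LHS ≠ RHS, this pair disproves the claim, and no lexicographically smaller pair (x ≤ y, positive integers) does.

For instance (4, 8) is also a counterexample (LHS = 1/12, RHS = 3/8), but it's lexicographically larger.

Answer: (x, y) = (1, 1)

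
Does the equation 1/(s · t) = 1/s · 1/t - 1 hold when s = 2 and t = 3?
Fails

Substituting s = 2, t = 3:

LHS = 1/(2 · 3) = 1/6
RHS = 1/2 · 1/3 - 1 = -5/6

LHS ≠ RHS, so the equation does not hold at this point.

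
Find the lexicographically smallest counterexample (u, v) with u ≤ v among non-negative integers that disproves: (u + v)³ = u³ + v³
(u, v) = (1, 1)

At (0, 1): both sides equal 1, so it holds there.
At (0, 7): both sides equal 343, so it holds there.

Substituting (1, 1) into the claim:
LHS = (1 + 1)³ = 8
RHS = 1³ + 1³ = 2

Since LHS ≠ RHS, this pair disproves the claim, and no lexicographically smaller pair (u ≤ v, non-negative integers) does.

For instance (1, 7) is also a counterexample (LHS = 512, RHS = 344), but it's lexicographically larger.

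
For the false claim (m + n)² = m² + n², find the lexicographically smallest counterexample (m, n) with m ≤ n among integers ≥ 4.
Substituting (4, 4) into the claim:
LHS = (4 + 4)² = 64
RHS = 4² + 4² = 32

Since LHS ≠ RHS, this pair disproves the claim, and no lexicographically smaller pair (m ≤ n, integers ≥ 4) does.

For instance (5, 5) is also a counterexample (LHS = 100, RHS = 50), but it's lexicographically larger.

Answer: (m, n) = (4, 4)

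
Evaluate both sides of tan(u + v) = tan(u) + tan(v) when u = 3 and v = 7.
LHS = tan(3 + 7) = tan(10) ≈ 0.6484
RHS = tan(3) + tan(7) ≈ 0.7289

LHS ≠ RHS (they differ by about 0.08054), so the equation does not hold here.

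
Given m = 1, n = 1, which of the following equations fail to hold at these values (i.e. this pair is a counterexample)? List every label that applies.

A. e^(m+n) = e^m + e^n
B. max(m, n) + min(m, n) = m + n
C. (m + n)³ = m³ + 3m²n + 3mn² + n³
A

Evaluating each claim at the given values:
A. LHS = e^2 ≈ 7.389, RHS = 2·e ≈ 5.437 → fails here (LHS ≠ RHS)
B. LHS = 2, RHS = 2 → holds here (LHS = RHS)
C. LHS = 8, RHS = 8 → holds here (LHS = RHS)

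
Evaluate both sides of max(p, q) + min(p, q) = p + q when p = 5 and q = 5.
LHS = max(5, 5) + min(5, 5) = 10
RHS = 5 + 5 = 10

LHS = RHS: the two sides agree.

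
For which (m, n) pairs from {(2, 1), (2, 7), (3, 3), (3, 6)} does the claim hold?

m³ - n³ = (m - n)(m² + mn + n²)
Testing each pair:
(2, 1): LHS = 7, RHS = 7 → holds
(2, 7): LHS = -335, RHS = -335 → holds
(3, 3): LHS = 0, RHS = 0 → holds
(3, 6): LHS = -189, RHS = -189 → holds

Every pair satisfies the claim.

Answer: All pairs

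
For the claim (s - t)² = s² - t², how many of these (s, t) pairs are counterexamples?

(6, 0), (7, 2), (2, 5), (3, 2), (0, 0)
3

Testing each pair:
(6, 0): LHS = 36, RHS = 36 → satisfies claim
(7, 2): LHS = 25, RHS = 45 → counterexample
(2, 5): LHS = 9, RHS = -21 → counterexample
(3, 2): LHS = 1, RHS = 5 → counterexample
(0, 0): LHS = 0, RHS = 0 → satisfies claim

That makes 3 counterexamples.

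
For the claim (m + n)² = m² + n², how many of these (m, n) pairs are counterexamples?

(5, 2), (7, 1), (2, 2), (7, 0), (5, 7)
Testing each pair:
(5, 2): LHS = 49, RHS = 29 → counterexample
(7, 1): LHS = 64, RHS = 50 → counterexample
(2, 2): LHS = 16, RHS = 8 → counterexample
(7, 0): LHS = 49, RHS = 49 → satisfies claim
(5, 7): LHS = 144, RHS = 74 → counterexample

That makes 4 counterexamples.

Answer: 4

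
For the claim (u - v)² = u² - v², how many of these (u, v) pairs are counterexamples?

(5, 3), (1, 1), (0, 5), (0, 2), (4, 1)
Testing each pair:
(5, 3): LHS = 4, RHS = 16 → counterexample
(1, 1): LHS = 0, RHS = 0 → satisfies claim
(0, 5): LHS = 25, RHS = -25 → counterexample
(0, 2): LHS = 4, RHS = -4 → counterexample
(4, 1): LHS = 9, RHS = 15 → counterexample

That makes 4 counterexamples.

Answer: 4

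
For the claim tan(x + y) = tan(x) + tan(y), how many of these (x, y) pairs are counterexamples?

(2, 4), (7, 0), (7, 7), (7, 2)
Testing each pair:
(2, 4): LHS = tan(6) ≈ -0.291, RHS = tan(2) + tan(4) ≈ -1.027 → counterexample
(7, 0): LHS = tan(7) ≈ 0.8714, RHS = tan(7) ≈ 0.8714 → satisfies claim
(7, 7): LHS = tan(14) ≈ 7.245, RHS = 2·tan(7) ≈ 1.743 → counterexample
(7, 2): LHS = tan(9) ≈ -0.4523, RHS = tan(2) + tan(7) ≈ -1.314 → counterexample

That makes 3 counterexamples.

Answer: 3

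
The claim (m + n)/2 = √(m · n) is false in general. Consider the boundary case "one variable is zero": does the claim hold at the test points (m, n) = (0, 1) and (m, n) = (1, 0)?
At (0, 1): LHS = 1/2 ≠ RHS = 0
At (1, 0): LHS = 1/2 ≠ RHS = 0

Answer: No, fails at both test points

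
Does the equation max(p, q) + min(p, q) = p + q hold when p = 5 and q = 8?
Holds

Substituting p = 5, q = 8:

LHS = max(5, 8) + min(5, 8) = 13
RHS = 5 + 8 = 13

LHS = RHS, so the equation holds at this point.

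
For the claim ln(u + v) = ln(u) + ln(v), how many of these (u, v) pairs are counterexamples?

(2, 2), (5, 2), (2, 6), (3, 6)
Testing each pair:
(2, 2): LHS = ln(4) ≈ 1.386, RHS = 2·ln(2) ≈ 1.386 → satisfies claim
(5, 2): LHS = ln(7) ≈ 1.946, RHS = ln(2) + ln(5) ≈ 2.303 → counterexample
(2, 6): LHS = ln(8) ≈ 2.079, RHS = ln(2) + ln(6) ≈ 2.485 → counterexample
(3, 6): LHS = ln(9) ≈ 2.197, RHS = ln(3) + ln(6) ≈ 2.89 → counterexample

That makes 3 counterexamples.

Answer: 3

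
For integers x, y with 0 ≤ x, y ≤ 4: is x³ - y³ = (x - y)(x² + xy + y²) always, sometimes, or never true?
The identity holds for every pair in the range. For instance at (x, y) = (2, 3): both sides equal -19.

Answer: Always true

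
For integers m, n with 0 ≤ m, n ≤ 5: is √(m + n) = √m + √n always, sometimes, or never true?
Sometimes true

It holds at (m, n) = (0, 2) (both sides equal √(2) ≈ 1.414), but fails at (m, n) = (2, 4) (LHS = √(6) ≈ 2.449, RHS = √(2) + 2 ≈ 3.414).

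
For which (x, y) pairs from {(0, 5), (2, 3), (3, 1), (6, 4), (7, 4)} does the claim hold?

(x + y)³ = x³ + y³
(0, 5)

Testing each pair:
(0, 5): LHS = 125, RHS = 125 → holds
(2, 3): LHS = 125, RHS = 35 → fails
(3, 1): LHS = 64, RHS = 28 → fails
(6, 4): LHS = 1000, RHS = 280 → fails
(7, 4): LHS = 1331, RHS = 407 → fails

1 of 5 pairs satisfies the claim.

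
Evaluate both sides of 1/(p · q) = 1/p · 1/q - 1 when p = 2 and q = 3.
LHS = 1/(2 · 3) = 1/6
RHS = 1/2 · 1/3 - 1 = -5/6

LHS ≠ RHS, so the equation does not hold here.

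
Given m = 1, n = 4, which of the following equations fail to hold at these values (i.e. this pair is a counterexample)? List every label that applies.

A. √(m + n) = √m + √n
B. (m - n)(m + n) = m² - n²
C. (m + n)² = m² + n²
Evaluating each claim at the given values:
A. LHS = √(5) ≈ 2.236, RHS = 3 → fails here (LHS ≠ RHS)
B. LHS = -15, RHS = -15 → holds here (LHS = RHS)
C. LHS = 25, RHS = 17 → fails here (LHS ≠ RHS)

Answer: A, C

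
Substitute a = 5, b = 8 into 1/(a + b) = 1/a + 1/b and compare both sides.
LHS = 1/(5 + 8) = 1/13
RHS = 1/5 + 1/8 = 13/40

LHS ≠ RHS, so the equation does not hold here.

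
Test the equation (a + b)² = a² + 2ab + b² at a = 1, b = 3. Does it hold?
Holds

Substituting a = 1, b = 3:

LHS = (1 + 3)² = 16
RHS = 1² + 2·1·3 + 3² = 16

LHS = RHS, so the equation holds at this point.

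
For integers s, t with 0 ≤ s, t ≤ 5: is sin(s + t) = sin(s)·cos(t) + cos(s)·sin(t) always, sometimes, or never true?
The identity holds for every pair in the range. For instance at (s, t) = (1, 3): both sides equal sin(4) ≈ -0.7568.

Answer: Always true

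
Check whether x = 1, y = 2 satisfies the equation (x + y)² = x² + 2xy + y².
Holds

Substituting x = 1, y = 2:

LHS = (1 + 2)² = 9
RHS = 1² + 2·1·2 + 2² = 9

LHS = RHS, so the equation holds at this point.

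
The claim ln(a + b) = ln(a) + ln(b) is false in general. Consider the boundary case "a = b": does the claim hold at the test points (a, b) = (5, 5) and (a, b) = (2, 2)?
At (5, 5): LHS = ln(10) ≈ 2.303 ≠ RHS = 2·ln(5) ≈ 3.219
At (2, 2): LHS = ln(4) ≈ 1.386, RHS = 2·ln(2) ≈ 1.386 → equal

Answer: Only at (2, 2)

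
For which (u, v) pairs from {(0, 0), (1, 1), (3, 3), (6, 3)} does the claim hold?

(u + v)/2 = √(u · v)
(0, 0), (1, 1), (3, 3)

Testing each pair:
(0, 0): LHS = 0, RHS = 0 → holds
(1, 1): LHS = 1, RHS = 1 → holds
(3, 3): LHS = 3, RHS = 3 → holds
(6, 3): LHS = 9/2, RHS = 3·√(2) ≈ 4.243 → fails

3 of 4 pairs satisfy the claim.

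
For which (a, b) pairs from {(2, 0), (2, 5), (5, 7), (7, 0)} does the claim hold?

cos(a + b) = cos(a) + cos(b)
Testing each pair:
(2, 0): LHS = cos(2) ≈ -0.4161, RHS = cos(2) + 1 ≈ 0.5839 → fails
(2, 5): LHS = cos(7) ≈ 0.7539, RHS = cos(2) + cos(5) ≈ -0.1325 → fails
(5, 7): LHS = cos(12) ≈ 0.8439, RHS = cos(5) + cos(7) ≈ 1.038 → fails
(7, 0): LHS = cos(7) ≈ 0.7539, RHS = cos(7) + 1 ≈ 1.754 → fails

No pair satisfies the claim.

Answer: None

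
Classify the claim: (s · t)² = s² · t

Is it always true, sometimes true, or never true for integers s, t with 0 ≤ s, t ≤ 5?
It holds at (s, t) = (0, 5) (both sides equal 0), but fails at (s, t) = (2, 5) (LHS = 100, RHS = 20).

Answer: Sometimes true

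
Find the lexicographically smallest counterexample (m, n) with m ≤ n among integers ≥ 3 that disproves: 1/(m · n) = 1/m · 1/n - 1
(m, n) = (3, 3)

Substituting (3, 3) into the claim:
LHS = 1/(3 · 3) = 1/9
RHS = 1/3 · 1/3 - 1 = -8/9

Since LHS ≠ RHS, this pair disproves the claim, and no lexicographically smaller pair (m ≤ n, integers ≥ 3) does.

For instance (9, 9) is also a counterexample (LHS = 1/81, RHS = -80/81), but it's lexicographically larger.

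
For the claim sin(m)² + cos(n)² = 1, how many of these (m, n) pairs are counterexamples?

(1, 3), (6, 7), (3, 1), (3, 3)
Testing each pair:
(1, 3): LHS = sin(1)² + cos(3)² ≈ 1.688, RHS = 1 → counterexample
(6, 7): LHS = sin(6)² + cos(7)² ≈ 0.6464, RHS = 1 → counterexample
(3, 1): LHS = sin(3)² + cos(1)² ≈ 0.3118, RHS = 1 → counterexample
(3, 3): LHS = sin(3)² + cos(3)² = 1, RHS = 1 → satisfies claim

That makes 3 counterexamples.

Answer: 3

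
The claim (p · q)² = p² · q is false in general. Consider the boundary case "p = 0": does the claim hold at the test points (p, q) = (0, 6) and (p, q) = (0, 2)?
Yes, holds at both test points

At (0, 6): LHS = 0, RHS = 0 → equal
At (0, 2): LHS = 0, RHS = 0 → equal

So the claim does hold at both of these boundary points, even though it is not an identity.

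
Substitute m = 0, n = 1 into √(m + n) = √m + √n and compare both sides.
LHS = √(0 + 1) = 1
RHS = √0 + √1 = 1

LHS = RHS: the two sides agree.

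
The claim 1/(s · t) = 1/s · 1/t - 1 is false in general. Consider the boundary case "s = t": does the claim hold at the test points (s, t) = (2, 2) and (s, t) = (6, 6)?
No, fails at both test points

At (2, 2): LHS = 1/4 ≠ RHS = -3/4
At (6, 6): LHS = 1/36 ≠ RHS = -35/36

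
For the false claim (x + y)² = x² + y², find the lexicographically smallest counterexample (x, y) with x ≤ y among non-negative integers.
Substituting (1, 1) into the claim:
LHS = (1 + 1)² = 4
RHS = 1² + 1² = 2

Since LHS ≠ RHS, this pair disproves the claim, and no lexicographically smaller pair (x ≤ y, non-negative integers) does.

For instance (2, 7) is also a counterexample (LHS = 81, RHS = 53), but it's lexicographically larger.

Answer: (x, y) = (1, 1)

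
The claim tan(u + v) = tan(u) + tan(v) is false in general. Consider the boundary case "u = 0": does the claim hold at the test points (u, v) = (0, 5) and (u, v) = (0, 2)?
At (0, 5): LHS = tan(5) ≈ -3.381, RHS = tan(5) ≈ -3.381 → equal
At (0, 2): LHS = tan(2) ≈ -2.185, RHS = tan(2) ≈ -2.185 → equal

So the claim does hold at both of these boundary points, even though it is not an identity.

Answer: Yes, holds at both test points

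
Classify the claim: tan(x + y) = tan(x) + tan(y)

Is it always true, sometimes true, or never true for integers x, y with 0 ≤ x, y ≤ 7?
It holds at (x, y) = (0, 2) (both sides equal tan(2) ≈ -2.185), but fails at (x, y) = (1, 3) (LHS = tan(4) ≈ 1.158, RHS = tan(3) + tan(1) ≈ 1.415).

Answer: Sometimes true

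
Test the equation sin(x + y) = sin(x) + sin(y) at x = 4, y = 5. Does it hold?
Fails

Substituting x = 4, y = 5:

LHS = sin(4 + 5) = sin(9) ≈ 0.4121
RHS = sin(4) + sin(5) ≈ -1.716

LHS ≠ RHS, so the equation does not hold at this point.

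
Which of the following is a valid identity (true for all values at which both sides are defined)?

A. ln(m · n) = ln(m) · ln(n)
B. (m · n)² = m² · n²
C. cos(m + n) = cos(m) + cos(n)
A: fails at (4, 6) — LHS = ln(24) ≈ 3.178, RHS = ln(4)·ln(6) ≈ 2.484.
B: holds — e.g. at (2, 2), both sides equal 16.
C: fails at (1, 3) — LHS = cos(4) ≈ -0.6536, RHS = cos(3) + cos(1) ≈ -0.4497.

Answer: B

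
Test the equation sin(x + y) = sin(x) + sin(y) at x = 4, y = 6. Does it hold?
Substituting x = 4, y = 6:

LHS = sin(4 + 6) = sin(10) ≈ -0.544
RHS = sin(4) + sin(6) ≈ -1.036

LHS ≠ RHS, so the equation does not hold at this point.

Answer: Fails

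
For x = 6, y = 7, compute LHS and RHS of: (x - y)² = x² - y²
LHS = (6 - 7)² = 1
RHS = 6² - 7² = -13

LHS ≠ RHS, so the equation does not hold here.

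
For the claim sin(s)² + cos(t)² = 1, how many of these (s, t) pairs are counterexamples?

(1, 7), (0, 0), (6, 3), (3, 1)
Testing each pair:
(1, 7): LHS = cos(7)² + sin(1)² ≈ 1.276, RHS = 1 → counterexample
(0, 0): LHS = 1, RHS = 1 → satisfies claim
(6, 3): LHS = sin(6)² + cos(3)² ≈ 1.058, RHS = 1 → counterexample
(3, 1): LHS = sin(3)² + cos(1)² ≈ 0.3118, RHS = 1 → counterexample

That makes 3 counterexamples.

Answer: 3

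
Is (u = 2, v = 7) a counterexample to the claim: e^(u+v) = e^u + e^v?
Substituting u = 2, v = 7:
LHS = e^(2+7) = e^9 ≈ 8103
RHS = e^2 + e^7 ≈ 1104

Since LHS ≠ RHS, this pair disproves the claim.

Answer: Yes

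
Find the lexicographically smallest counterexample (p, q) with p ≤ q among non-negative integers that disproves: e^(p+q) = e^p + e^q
(p, q) = (0, 0)

Substituting (0, 0) into the claim:
LHS = e^(0+0) = 1
RHS = e^0 + e^0 = 2

Since LHS ≠ RHS, this pair disproves the claim, and no lexicographically smaller pair (p ≤ q, non-negative integers) does.

For instance (0, 5) is also a counterexample (LHS = e^5 ≈ 148.4, RHS = 1 + e^5 ≈ 149.4), but it's lexicographically larger.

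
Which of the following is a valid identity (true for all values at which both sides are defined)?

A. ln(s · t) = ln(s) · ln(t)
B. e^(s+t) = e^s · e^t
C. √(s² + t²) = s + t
A: fails at (1, 4) — LHS = ln(4) ≈ 1.386, RHS = 0.
B: holds — e.g. at (4, 5), both sides equal e^9 ≈ 8103.
C: fails at (4, 6) — LHS = 2·√(13) ≈ 7.211, RHS = 10.

Answer: B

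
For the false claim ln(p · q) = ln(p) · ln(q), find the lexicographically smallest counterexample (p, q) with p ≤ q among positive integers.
At (1, 1): both sides equal 0, so it holds there.

Substituting (1, 2) into the claim:
LHS = ln(1 · 2) = ln(2) ≈ 0.6931
RHS = ln(1) · ln(2) = 0

Since LHS ≠ RHS, this pair disproves the claim, and no lexicographically smaller pair (p ≤ q, positive integers) does.

For instance (5, 6) is also a counterexample (LHS = ln(30) ≈ 3.401, RHS = ln(5)·ln(6) ≈ 2.884), but it's lexicographically larger.

Answer: (p, q) = (1, 2)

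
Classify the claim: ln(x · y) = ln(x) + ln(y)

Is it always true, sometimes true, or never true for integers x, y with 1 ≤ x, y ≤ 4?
Always true

The identity holds for every pair in the range. For instance at (x, y) = (1, 2): both sides equal ln(2) ≈ 0.6931.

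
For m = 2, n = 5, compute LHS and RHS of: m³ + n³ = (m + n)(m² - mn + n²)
LHS = 2³ + 5³ = 133
RHS = (2 + 5)(2² - 2·5 + 5²) = 133

LHS = RHS: the two sides agree.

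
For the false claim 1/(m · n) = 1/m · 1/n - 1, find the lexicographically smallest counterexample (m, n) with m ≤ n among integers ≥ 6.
(m, n) = (6, 6)

Substituting (6, 6) into the claim:
LHS = 1/(6 · 6) = 1/36
RHS = 1/6 · 1/6 - 1 = -35/36

Since LHS ≠ RHS, this pair disproves the claim, and no lexicographically smaller pair (m ≤ n, integers ≥ 6) does.

For instance (6, 9) is also a counterexample (LHS = 1/54, RHS = -53/54), but it's lexicographically larger.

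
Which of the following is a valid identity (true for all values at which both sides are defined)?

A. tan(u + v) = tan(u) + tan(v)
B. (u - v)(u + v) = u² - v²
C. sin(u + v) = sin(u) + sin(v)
B

A: fails at (3, 5) — LHS = tan(8) ≈ -6.8, RHS = tan(5) + tan(3) ≈ -3.523.
B: holds — e.g. at (4, 5), both sides equal -9.
C: fails at (3, 7) — LHS = sin(10) ≈ -0.544, RHS = sin(3) + sin(7) ≈ 0.7981.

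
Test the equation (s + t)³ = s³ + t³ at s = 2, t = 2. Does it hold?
Fails

Substituting s = 2, t = 2:

LHS = (2 + 2)³ = 64
RHS = 2³ + 2³ = 16

LHS ≠ RHS, so the equation does not hold at this point.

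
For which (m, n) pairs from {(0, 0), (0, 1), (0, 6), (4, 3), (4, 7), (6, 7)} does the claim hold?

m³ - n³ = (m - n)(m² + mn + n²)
All pairs

Testing each pair:
(0, 0): LHS = 0, RHS = 0 → holds
(0, 1): LHS = -1, RHS = -1 → holds
(0, 6): LHS = -216, RHS = -216 → holds
(4, 3): LHS = 37, RHS = 37 → holds
(4, 7): LHS = -279, RHS = -279 → holds
(6, 7): LHS = -127, RHS = -127 → holds

Every pair satisfies the claim.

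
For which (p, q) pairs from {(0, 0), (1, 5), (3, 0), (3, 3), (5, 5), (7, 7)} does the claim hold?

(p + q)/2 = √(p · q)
Testing each pair:
(0, 0): LHS = 0, RHS = 0 → holds
(1, 5): LHS = 3, RHS = √(5) ≈ 2.236 → fails
(3, 0): LHS = 3/2, RHS = 0 → fails
(3, 3): LHS = 3, RHS = 3 → holds
(5, 5): LHS = 5, RHS = 5 → holds
(7, 7): LHS = 7, RHS = 7 → holds

4 of 6 pairs satisfy the claim.

Answer: (0, 0), (3, 3), (5, 5), (7, 7)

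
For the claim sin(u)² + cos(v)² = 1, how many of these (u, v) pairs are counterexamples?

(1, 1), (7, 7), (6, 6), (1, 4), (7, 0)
2

Testing each pair:
(1, 1): LHS = cos(1)² + sin(1)² = 1, RHS = 1 → satisfies claim
(7, 7): LHS = sin(7)² + cos(7)² = 1, RHS = 1 → satisfies claim
(6, 6): LHS = sin(6)² + cos(6)² = 1, RHS = 1 → satisfies claim
(1, 4): LHS = cos(4)² + sin(1)² ≈ 1.135, RHS = 1 → counterexample
(7, 0): LHS = sin(7)² + 1 ≈ 1.432, RHS = 1 → counterexample

That makes 2 counterexamples.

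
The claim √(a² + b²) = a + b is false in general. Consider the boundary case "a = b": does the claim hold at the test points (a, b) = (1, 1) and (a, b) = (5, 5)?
At (1, 1): LHS = √(2) ≈ 1.414 ≠ RHS = 2
At (5, 5): LHS = 5·√(2) ≈ 7.071 ≠ RHS = 10

Answer: No, fails at both test points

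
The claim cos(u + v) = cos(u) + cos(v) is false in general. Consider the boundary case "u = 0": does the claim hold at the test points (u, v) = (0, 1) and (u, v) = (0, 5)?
At (0, 1): LHS = cos(1) ≈ 0.5403 ≠ RHS = cos(1) + 1 ≈ 1.54
At (0, 5): LHS = cos(5) ≈ 0.2837 ≠ RHS = cos(5) + 1 ≈ 1.284

Answer: No, fails at both test points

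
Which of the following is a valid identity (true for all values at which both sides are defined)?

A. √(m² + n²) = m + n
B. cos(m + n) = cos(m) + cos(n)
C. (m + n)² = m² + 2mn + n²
A: fails at (3, 5) — LHS = √(34) ≈ 5.831, RHS = 8.
B: fails at (3, 7) — LHS = cos(10) ≈ -0.8391, RHS = cos(3) + cos(7) ≈ -0.2361.
C: holds — e.g. at (2, 5), both sides equal 49.

Answer: C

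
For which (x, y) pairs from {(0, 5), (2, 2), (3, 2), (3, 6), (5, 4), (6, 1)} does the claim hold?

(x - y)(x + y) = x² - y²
Testing each pair:
(0, 5): LHS = -25, RHS = -25 → holds
(2, 2): LHS = 0, RHS = 0 → holds
(3, 2): LHS = 5, RHS = 5 → holds
(3, 6): LHS = -27, RHS = -27 → holds
(5, 4): LHS = 9, RHS = 9 → holds
(6, 1): LHS = 35, RHS = 35 → holds

Every pair satisfies the claim.

Answer: All pairs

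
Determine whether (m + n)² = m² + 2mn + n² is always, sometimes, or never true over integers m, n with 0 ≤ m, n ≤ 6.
The identity holds for every pair in the range. For instance at (m, n) = (4, 3): both sides equal 49.

Answer: Always true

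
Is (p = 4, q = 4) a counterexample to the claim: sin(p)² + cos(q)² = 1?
No

Substituting p = 4, q = 4:
LHS = sin(4)² + cos(4)² = 1
RHS = 1

The sides agree, so this pair does not disprove the claim.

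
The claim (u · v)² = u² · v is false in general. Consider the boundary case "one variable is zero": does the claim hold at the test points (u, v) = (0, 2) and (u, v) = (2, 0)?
At (0, 2): LHS = 0, RHS = 0 → equal
At (2, 0): LHS = 0, RHS = 0 → equal

So the claim does hold at both of these boundary points, even though it is not an identity.

Answer: Yes, holds at both test points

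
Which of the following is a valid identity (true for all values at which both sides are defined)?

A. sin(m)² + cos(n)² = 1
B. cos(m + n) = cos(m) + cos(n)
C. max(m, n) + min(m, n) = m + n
C

A: fails at (2, 5) — LHS = cos(5)² + sin(2)² ≈ 0.9073, RHS = 1.
B: fails at (2, 2) — LHS = cos(4) ≈ -0.6536, RHS = 2·cos(2) ≈ -0.8323.
C: holds — e.g. at (4, 4), both sides equal 8.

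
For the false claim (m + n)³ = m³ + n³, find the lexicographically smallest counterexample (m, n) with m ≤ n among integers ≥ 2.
Substituting (2, 2) into the claim:
LHS = (2 + 2)³ = 64
RHS = 2³ + 2³ = 16

Since LHS ≠ RHS, this pair disproves the claim, and no lexicographically smaller pair (m ≤ n, integers ≥ 2) does.

For instance (9, 9) is also a counterexample (LHS = 5832, RHS = 1458), but it's lexicographically larger.

Answer: (m, n) = (2, 2)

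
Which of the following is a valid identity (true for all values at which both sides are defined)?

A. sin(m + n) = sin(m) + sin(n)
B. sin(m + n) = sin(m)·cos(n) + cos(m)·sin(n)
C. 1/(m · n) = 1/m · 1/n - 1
A: fails at (4, 5) — LHS = sin(9) ≈ 0.4121, RHS = sin(5) + sin(4) ≈ -1.716.
B: holds — e.g. at (3, 7), both sides equal sin(10) ≈ -0.544.
C: fails at (3, 7) — LHS = 1/21, RHS = -20/21.

Answer: B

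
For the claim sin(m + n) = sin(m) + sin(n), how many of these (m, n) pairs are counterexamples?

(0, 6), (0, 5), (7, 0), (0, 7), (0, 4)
0

Testing each pair:
(0, 6): LHS = sin(6) ≈ -0.2794, RHS = sin(6) ≈ -0.2794 → satisfies claim
(0, 5): LHS = sin(5) ≈ -0.9589, RHS = sin(5) ≈ -0.9589 → satisfies claim
(7, 0): LHS = sin(7) ≈ 0.657, RHS = sin(7) ≈ 0.657 → satisfies claim
(0, 7): LHS = sin(7) ≈ 0.657, RHS = sin(7) ≈ 0.657 → satisfies claim
(0, 4): LHS = sin(4) ≈ -0.7568, RHS = sin(4) ≈ -0.7568 → satisfies claim

That makes 0 counterexamples.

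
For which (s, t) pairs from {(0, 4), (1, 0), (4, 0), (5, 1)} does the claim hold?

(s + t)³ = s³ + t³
Testing each pair:
(0, 4): LHS = 64, RHS = 64 → holds
(1, 0): LHS = 1, RHS = 1 → holds
(4, 0): LHS = 64, RHS = 64 → holds
(5, 1): LHS = 216, RHS = 126 → fails

3 of 4 pairs satisfy the claim.

Answer: (0, 4), (1, 0), (4, 0)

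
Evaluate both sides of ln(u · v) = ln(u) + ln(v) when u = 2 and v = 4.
LHS = ln(2 · 4) = ln(8) ≈ 2.079
RHS = ln(2) + ln(4) ≈ 2.079

LHS = RHS: the two sides agree.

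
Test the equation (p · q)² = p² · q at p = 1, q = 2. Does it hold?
Fails

Substituting p = 1, q = 2:

LHS = (1 · 2)² = 4
RHS = 1² · 2 = 2

LHS ≠ RHS, so the equation does not hold at this point.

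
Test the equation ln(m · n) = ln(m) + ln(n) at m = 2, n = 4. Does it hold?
Holds

Substituting m = 2, n = 4:

LHS = ln(2 · 4) = ln(8) ≈ 2.079
RHS = ln(2) + ln(4) ≈ 2.079

LHS = RHS, so the equation holds at this point.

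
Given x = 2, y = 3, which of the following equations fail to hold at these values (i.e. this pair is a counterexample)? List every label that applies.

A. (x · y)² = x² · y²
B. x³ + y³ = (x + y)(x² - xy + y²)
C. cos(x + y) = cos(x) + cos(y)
C

Evaluating each claim at the given values:
A. LHS = 36, RHS = 36 → holds here (LHS = RHS)
B. LHS = 35, RHS = 35 → holds here (LHS = RHS)
C. LHS = cos(5) ≈ 0.2837, RHS = cos(3) + cos(2) ≈ -1.406 → fails here (LHS ≠ RHS)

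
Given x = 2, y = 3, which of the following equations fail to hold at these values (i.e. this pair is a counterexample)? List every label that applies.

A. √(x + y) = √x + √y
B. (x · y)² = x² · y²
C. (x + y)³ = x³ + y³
A, C

Evaluating each claim at the given values:
A. LHS = √(5) ≈ 2.236, RHS = √(2) + √(3) ≈ 3.146 → fails here (LHS ≠ RHS)
B. LHS = 36, RHS = 36 → holds here (LHS = RHS)
C. LHS = 125, RHS = 35 → fails here (LHS ≠ RHS)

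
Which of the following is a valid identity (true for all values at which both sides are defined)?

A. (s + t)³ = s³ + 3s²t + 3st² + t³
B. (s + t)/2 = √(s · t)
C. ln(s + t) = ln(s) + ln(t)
A

A: holds — e.g. at (2, 4), both sides equal 216.
B: fails at (3, 5) — LHS = 4, RHS = √(15) ≈ 3.873.
C: fails at (3, 3) — LHS = ln(6) ≈ 1.792, RHS = 2·ln(3) ≈ 2.197.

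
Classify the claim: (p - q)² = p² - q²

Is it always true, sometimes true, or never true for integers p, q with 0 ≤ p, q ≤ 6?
It holds at (p, q) = (3, 3) (both sides equal 0), but fails at (p, q) = (3, 2) (LHS = 1, RHS = 5).

Answer: Sometimes true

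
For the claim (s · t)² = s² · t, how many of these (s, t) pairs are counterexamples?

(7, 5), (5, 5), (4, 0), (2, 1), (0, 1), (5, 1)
Testing each pair:
(7, 5): LHS = 1225, RHS = 245 → counterexample
(5, 5): LHS = 625, RHS = 125 → counterexample
(4, 0): LHS = 0, RHS = 0 → satisfies claim
(2, 1): LHS = 4, RHS = 4 → satisfies claim
(0, 1): LHS = 0, RHS = 0 → satisfies claim
(5, 1): LHS = 25, RHS = 25 → satisfies claim

That makes 2 counterexamples.

Answer: 2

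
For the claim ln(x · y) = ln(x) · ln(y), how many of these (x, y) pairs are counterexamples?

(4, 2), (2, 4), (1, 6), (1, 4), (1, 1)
4

Testing each pair:
(4, 2): LHS = ln(8) ≈ 2.079, RHS = ln(2)·ln(4) ≈ 0.9609 → counterexample
(2, 4): LHS = ln(8) ≈ 2.079, RHS = ln(2)·ln(4) ≈ 0.9609 → counterexample
(1, 6): LHS = ln(6) ≈ 1.792, RHS = 0 → counterexample
(1, 4): LHS = ln(4) ≈ 1.386, RHS = 0 → counterexample
(1, 1): LHS = 0, RHS = 0 → satisfies claim

That makes 4 counterexamples.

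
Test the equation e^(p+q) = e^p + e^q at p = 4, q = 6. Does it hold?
Fails

Substituting p = 4, q = 6:

LHS = e^(4+6) = e^10 ≈ 22026.5
RHS = e^4 + e^6 ≈ 458

LHS ≠ RHS, so the equation does not hold at this point.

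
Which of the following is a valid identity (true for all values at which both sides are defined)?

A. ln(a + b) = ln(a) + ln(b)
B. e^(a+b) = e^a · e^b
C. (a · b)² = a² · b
B

A: fails at (2, 5) — LHS = ln(7) ≈ 1.946, RHS = ln(2) + ln(5) ≈ 2.303.
B: holds — e.g. at (1, 3), both sides equal e^4 ≈ 54.6.
C: fails at (3, 5) — LHS = 225, RHS = 45.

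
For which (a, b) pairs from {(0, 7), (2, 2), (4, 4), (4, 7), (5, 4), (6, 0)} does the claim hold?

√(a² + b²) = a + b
Testing each pair:
(0, 7): LHS = 7, RHS = 7 → holds
(2, 2): LHS = 2·√(2) ≈ 2.828, RHS = 4 → fails
(4, 4): LHS = 4·√(2) ≈ 5.657, RHS = 8 → fails
(4, 7): LHS = √(65) ≈ 8.062, RHS = 11 → fails
(5, 4): LHS = √(41) ≈ 6.403, RHS = 9 → fails
(6, 0): LHS = 6, RHS = 6 → holds

2 of 6 pairs satisfy the claim.

Answer: (0, 7), (6, 0)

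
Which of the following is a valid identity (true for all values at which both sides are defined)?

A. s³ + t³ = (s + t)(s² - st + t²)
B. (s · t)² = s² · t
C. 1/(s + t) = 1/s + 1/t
A: holds — e.g. at (2, 2), both sides equal 16.
B: fails at (2, 5) — LHS = 100, RHS = 20.
C: fails at (5, 5) — LHS = 1/10, RHS = 2/5.

Answer: A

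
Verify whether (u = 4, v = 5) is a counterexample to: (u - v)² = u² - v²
Yes

Substituting u = 4, v = 5:
LHS = (4 - 5)² = 1
RHS = 4² - 5² = -9

Since LHS ≠ RHS, this pair disproves the claim.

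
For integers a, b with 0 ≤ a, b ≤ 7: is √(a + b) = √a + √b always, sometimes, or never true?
Sometimes true

It holds at (a, b) = (1, 0) (both sides equal 1), but fails at (a, b) = (6, 1) (LHS = √(7) ≈ 2.646, RHS = 1 + √(6) ≈ 3.449).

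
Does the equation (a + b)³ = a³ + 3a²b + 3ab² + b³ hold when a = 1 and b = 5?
Holds

Substituting a = 1, b = 5:

LHS = (1 + 5)³ = 216
RHS = 1³ + 3·1²·5 + 3·1·5² + 5³ = 216

LHS = RHS, so the equation holds at this point.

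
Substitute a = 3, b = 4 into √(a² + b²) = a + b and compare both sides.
LHS = √(3² + 4²) = 5
RHS = 3 + 4 = 7

LHS ≠ RHS, so the equation does not hold here.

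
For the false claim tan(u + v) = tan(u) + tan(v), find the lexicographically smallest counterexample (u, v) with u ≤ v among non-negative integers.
(u, v) = (1, 1)

At (0, 4): both sides equal tan(4) ≈ 1.158, so it holds there.

Substituting (1, 1) into the claim:
LHS = tan(1 + 1) = tan(2) ≈ -2.185
RHS = tan(1) + tan(1) = 2·tan(1) ≈ 3.115

Since LHS ≠ RHS, this pair disproves the claim, and no lexicographically smaller pair (u ≤ v, non-negative integers) does.

For instance (3, 4) is also a counterexample (LHS = tan(7) ≈ 0.8714, RHS = tan(3) + tan(4) ≈ 1.015), but it's lexicographically larger.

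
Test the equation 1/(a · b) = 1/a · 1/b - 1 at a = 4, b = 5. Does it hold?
Fails

Substituting a = 4, b = 5:

LHS = 1/(4 · 5) = 1/20
RHS = 1/4 · 1/5 - 1 = -19/20

LHS ≠ RHS, so the equation does not hold at this point.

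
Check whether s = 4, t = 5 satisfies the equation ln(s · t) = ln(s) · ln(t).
Fails

Substituting s = 4, t = 5:

LHS = ln(4 · 5) = ln(20) ≈ 2.996
RHS = ln(4) · ln(5) ≈ 2.231

LHS ≠ RHS, so the equation does not hold at this point.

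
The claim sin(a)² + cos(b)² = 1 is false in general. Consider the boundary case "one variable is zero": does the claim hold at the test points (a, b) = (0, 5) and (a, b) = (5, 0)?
No, fails at both test points

At (0, 5): LHS = cos(5)² ≈ 0.08046 ≠ RHS = 1
At (5, 0): LHS = sin(5)² + 1 ≈ 1.92 ≠ RHS = 1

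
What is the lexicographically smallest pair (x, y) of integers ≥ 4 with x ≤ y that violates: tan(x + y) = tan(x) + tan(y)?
(x, y) = (4, 4)

Substituting (4, 4) into the claim:
LHS = tan(4 + 4) = tan(8) ≈ -6.8
RHS = tan(4) + tan(4) = 2·tan(4) ≈ 2.316

Since LHS ≠ RHS, this pair disproves the claim, and no lexicographically smaller pair (x ≤ y, integers ≥ 4) does.

For instance (5, 7) is also a counterexample (LHS = tan(12) ≈ -0.6359, RHS = tan(5) + tan(7) ≈ -2.509), but it's lexicographically larger.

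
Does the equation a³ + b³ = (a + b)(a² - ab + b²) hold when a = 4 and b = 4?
Holds

Substituting a = 4, b = 4:

LHS = 4³ + 4³ = 128
RHS = (4 + 4)(4² - 4·4 + 4²) = 128

LHS = RHS, so the equation holds at this point.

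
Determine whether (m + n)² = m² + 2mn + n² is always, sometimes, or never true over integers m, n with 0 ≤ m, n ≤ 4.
The identity holds for every pair in the range. For instance at (m, n) = (2, 3): both sides equal 25.

Answer: Always true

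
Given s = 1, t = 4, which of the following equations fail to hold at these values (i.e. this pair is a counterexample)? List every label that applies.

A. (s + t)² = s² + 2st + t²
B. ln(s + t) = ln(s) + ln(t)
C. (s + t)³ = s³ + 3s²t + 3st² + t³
B

Evaluating each claim at the given values:
A. LHS = 25, RHS = 25 → holds here (LHS = RHS)
B. LHS = ln(5) ≈ 1.609, RHS = ln(4) ≈ 1.386 → fails here (LHS ≠ RHS)
C. LHS = 125, RHS = 125 → holds here (LHS = RHS)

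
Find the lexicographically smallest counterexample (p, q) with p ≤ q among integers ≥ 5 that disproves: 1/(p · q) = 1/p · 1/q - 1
Substituting (5, 5) into the claim:
LHS = 1/(5 · 5) = 1/25
RHS = 1/5 · 1/5 - 1 = -24/25

Since LHS ≠ RHS, this pair disproves the claim, and no lexicographically smaller pair (p ≤ q, integers ≥ 5) does.

For instance (9, 11) is also a counterexample (LHS = 1/99, RHS = -98/99), but it's lexicographically larger.

Answer: (p, q) = (5, 5)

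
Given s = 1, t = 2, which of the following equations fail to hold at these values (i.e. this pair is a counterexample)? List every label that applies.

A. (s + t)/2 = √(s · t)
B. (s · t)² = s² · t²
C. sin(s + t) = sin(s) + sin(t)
Evaluating each claim at the given values:
A. LHS = 3/2, RHS = √(2) ≈ 1.414 → fails here (LHS ≠ RHS)
B. LHS = 4, RHS = 4 → holds here (LHS = RHS)
C. LHS = sin(3) ≈ 0.1411, RHS = sin(1) + sin(2) ≈ 1.751 → fails here (LHS ≠ RHS)

Answer: A, C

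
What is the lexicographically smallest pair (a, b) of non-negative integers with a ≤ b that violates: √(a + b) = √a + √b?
(a, b) = (1, 1)

At (0, 4): both sides equal 2, so it holds there.
At (0, 6): both sides equal √(6) ≈ 2.449, so it holds there.

Substituting (1, 1) into the claim:
LHS = √(1 + 1) = √(2) ≈ 1.414
RHS = √1 + √1 = 2

Since LHS ≠ RHS, this pair disproves the claim, and no lexicographically smaller pair (a ≤ b, non-negative integers) does.

For instance (5, 7) is also a counterexample (LHS = 2·√(3) ≈ 3.464, RHS = √(5) + √(7) ≈ 4.882), but it's lexicographically larger.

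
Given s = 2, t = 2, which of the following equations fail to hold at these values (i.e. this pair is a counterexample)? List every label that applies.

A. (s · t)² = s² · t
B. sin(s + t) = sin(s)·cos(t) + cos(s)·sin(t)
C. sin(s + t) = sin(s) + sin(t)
Evaluating each claim at the given values:
A. LHS = 16, RHS = 8 → fails here (LHS ≠ RHS)
B. LHS = sin(4) ≈ -0.7568, RHS = 2·sin(2)·cos(2) ≈ -0.7568 → holds here (LHS = RHS)
C. LHS = sin(4) ≈ -0.7568, RHS = 2·sin(2) ≈ 1.819 → fails here (LHS ≠ RHS)

Answer: A, C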